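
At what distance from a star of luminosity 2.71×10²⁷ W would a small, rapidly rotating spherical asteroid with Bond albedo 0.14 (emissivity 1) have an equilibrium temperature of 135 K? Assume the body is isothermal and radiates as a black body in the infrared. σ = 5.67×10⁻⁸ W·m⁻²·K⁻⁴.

d ≈ 1.57×10¹² m

For an isothermal black-emitting sphere, (1−a)S·πr² = σ·4πr²·T⁴ ⇒ S = 4σT⁴/(1−a).
S = 4·5.67×10⁻⁸·(135)⁴/0.860 = 87.60 W/m².
Flux falls as S = L/(4πd²), so d = √(L/(4πS)) = √(2.71×10²⁷/(4π·87.60)).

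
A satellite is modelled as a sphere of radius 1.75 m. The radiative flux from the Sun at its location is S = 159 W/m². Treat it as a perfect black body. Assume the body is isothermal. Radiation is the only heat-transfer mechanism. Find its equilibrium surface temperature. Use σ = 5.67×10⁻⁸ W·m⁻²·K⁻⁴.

At equilibrium, absorbed power = emitted power.
Absorbing cross-section = πr² = 9.621 m²; emitting surface = 4πr² = 38.48 m² (ratio 4).
S·A_cross = εσ·A_surf·T⁴  ⇒  T⁴ = S/(4σ).
T⁴ = 1.00·159/(4·5.67×10⁻⁸) = 7.011×10⁸ K⁴.
T = (7.011×10⁸)^(1/4).

T ≈ 163 K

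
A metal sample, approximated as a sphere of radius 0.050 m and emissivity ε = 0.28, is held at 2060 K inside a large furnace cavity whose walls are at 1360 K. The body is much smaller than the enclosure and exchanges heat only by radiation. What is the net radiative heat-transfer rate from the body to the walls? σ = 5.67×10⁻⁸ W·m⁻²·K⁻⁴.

For a small grey body in a large enclosure: P_net = εσA(T_body⁴ − T_wall⁴).
A = 4πr² = 0.03142 m²; T_body⁴ − T_wall⁴ = 1.801×10¹³ − 3.421×10¹² = 1.459×10¹³ K⁴.
|P_net| = 0.28·5.67×10⁻⁸·0.03142·1.459×10¹³.

P_net ≈ 7280 W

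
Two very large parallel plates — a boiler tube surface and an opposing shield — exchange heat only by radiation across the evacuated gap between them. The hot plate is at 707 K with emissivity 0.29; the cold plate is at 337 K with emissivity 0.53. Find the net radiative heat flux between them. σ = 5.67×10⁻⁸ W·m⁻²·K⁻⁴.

q ≈ 3100 W/m²

For two infinite grey parallel plates, q = σ(T₁⁴ − T₂⁴)/(1/ε₁ + 1/ε₂ − 1).
T₁⁴ − T₂⁴ = 2.498×10¹¹ − 1.290×10¹⁰ = 2.370×10¹¹ K⁴.
1/ε₁ + 1/ε₂ − 1 = 3.448 + 1.887 − 1 = 4.335.
q = 5.67×10⁻⁸ × 2.370×10¹¹ / 4.335.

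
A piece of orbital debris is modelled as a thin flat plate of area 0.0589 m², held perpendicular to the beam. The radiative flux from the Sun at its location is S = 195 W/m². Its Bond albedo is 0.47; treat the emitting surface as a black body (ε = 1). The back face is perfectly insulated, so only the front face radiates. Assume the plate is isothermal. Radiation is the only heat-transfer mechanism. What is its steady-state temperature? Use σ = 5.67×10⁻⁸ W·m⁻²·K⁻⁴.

T ≈ 207 K

At equilibrium, absorbed power = emitted power.
Absorbing cross-section = A = 0.05890 m²; emitting surface = A = 0.05890 m² (ratio 1).
(1−a)S·A_cross = εσ·A_surf·T⁴  ⇒  T⁴ = (1−a)S/(1σ).
T⁴ = 0.530·195/(1·5.67×10⁻⁸) = 1.823×10⁹ K⁴.
T = (1.823×10⁹)^(1/4).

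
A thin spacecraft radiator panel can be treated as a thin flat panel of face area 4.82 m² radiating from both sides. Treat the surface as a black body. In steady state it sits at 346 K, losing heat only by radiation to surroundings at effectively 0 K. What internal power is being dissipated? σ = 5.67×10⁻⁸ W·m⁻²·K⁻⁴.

Steady state: P = εσA T⁴.
A = 2·4.82 = 9.640 m²; T⁴ = (346)⁴ = 1.433×10¹⁰ K⁴.
P = 1.0 × 5.67×10⁻⁸ × 9.640 × 1.433×10¹⁰.

P ≈ 7830 W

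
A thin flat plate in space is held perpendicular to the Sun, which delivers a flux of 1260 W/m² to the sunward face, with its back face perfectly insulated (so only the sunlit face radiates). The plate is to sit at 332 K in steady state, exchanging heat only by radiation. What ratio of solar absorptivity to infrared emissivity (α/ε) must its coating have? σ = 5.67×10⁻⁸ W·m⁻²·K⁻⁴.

α/ε ≈ 0.547

Balance: αS·A = εσ·1A·T⁴ ⇒ α/ε = σT⁴/S.
α/ε = 5.67×10⁻⁸·(332)⁴/1260 = 5.67×10⁻⁸·1.215×10¹⁰/1260.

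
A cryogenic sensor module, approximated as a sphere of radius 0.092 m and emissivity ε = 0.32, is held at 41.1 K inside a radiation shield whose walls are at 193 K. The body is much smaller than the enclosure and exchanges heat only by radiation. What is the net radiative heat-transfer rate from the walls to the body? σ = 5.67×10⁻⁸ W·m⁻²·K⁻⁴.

For a small grey body in a large enclosure: P_net = εσA(T_body⁴ − T_wall⁴).
A = 4πr² = 0.1064 m²; T_body⁴ − T_wall⁴ = 2.853×10⁶ − 1.387×10⁹ = -1.385×10⁹ K⁴.
|P_net| = 0.32·5.67×10⁻⁸·0.1064·1.385×10⁹.

P_net ≈ 2.67 W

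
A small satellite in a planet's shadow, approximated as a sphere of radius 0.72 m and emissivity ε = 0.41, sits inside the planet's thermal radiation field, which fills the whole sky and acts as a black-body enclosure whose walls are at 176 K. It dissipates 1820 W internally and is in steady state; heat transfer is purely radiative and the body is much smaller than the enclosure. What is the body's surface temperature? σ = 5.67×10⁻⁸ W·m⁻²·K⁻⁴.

For a small grey body in a large enclosure, net radiated power = εσA(T⁴ − T_w⁴).
Steady state: P = εσA(T⁴ − T_w⁴) with A = 4πr² = 6.514 m².
T⁴ = P/(εσA) + T_w⁴ = 1820/(0.41·5.67×10⁻⁸·6.514) + (176)⁴
    = 1.202×10¹⁰ + 9.595×10⁸ = 1.298×10¹⁰ K⁴.

T ≈ 338 K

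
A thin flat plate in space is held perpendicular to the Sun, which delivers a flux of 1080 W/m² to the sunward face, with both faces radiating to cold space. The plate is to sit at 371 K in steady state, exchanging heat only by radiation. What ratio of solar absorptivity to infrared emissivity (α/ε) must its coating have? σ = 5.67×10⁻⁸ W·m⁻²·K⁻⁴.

Balance: αS·A = εσ·2A·T⁴ ⇒ α/ε = 2σT⁴/S.
α/ε = 2·5.67×10⁻⁸·(371)⁴/1080 = 2·5.67×10⁻⁸·1.895×10¹⁰/1080.

α/ε ≈ 1.99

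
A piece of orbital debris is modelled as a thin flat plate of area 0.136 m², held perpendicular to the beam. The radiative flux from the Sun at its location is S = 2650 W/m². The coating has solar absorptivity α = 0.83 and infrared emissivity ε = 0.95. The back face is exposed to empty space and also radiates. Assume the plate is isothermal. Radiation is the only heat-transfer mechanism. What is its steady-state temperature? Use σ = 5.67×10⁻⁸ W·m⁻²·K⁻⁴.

T ≈ 378 K

At equilibrium, absorbed power = emitted power.
Absorbing cross-section = A = 0.1360 m²; emitting surface = 2A = 0.2720 m² (ratio 2).
αS·A_cross = εσ·A_surf·T⁴  ⇒  T⁴ = αS/(ε·2σ).
T⁴ = 0.830·2650/(0.95·2·5.67×10⁻⁸) = 2.042×10¹⁰ K⁴.
T = (2.042×10¹⁰)^(1/4).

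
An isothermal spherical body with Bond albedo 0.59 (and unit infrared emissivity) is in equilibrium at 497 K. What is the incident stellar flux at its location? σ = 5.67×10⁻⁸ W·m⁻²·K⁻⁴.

S ≈ 33800 W/m²

(1−a)S·πr² = σ·4πr²·T⁴ ⇒ S = 4σT⁴/(1−a).
S = 4·5.67×10⁻⁸·6.101×10¹⁰/0.410.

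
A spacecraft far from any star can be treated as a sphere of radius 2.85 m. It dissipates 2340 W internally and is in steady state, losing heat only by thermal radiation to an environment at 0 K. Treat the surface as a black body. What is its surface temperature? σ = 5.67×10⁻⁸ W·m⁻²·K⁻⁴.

T ≈ 142 K

Steady state: internal power = radiated power, P = εσA T⁴.
Radiating area A = 4πr² = 102.1 m².
T⁴ = P/(εσA) = 2340/(1.0·5.67×10⁻⁸·102.1) = 4.043×10⁸ K⁴.
T = (4.043×10⁸)^(1/4).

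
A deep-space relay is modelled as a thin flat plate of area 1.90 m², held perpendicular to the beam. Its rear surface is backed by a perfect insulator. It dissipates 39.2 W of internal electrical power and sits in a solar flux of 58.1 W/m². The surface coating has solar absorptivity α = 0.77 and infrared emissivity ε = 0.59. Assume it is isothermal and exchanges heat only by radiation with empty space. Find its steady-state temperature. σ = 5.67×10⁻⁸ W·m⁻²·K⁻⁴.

At steady state, absorbed solar power + internal power = radiated power.
Absorbed: α·S·A_cross = 0.77·58.1·1.900 = 85.00 W (cross-section A).
Total input = 85.00 + 39.2 = 124.2 W.
Radiated: εσ·A_surf·T⁴ with A_surf = A = 1.900 m².
T⁴ = 124.2/(0.59·5.67×10⁻⁸·1.900) = 1.954×10⁹ K⁴.

T ≈ 210 K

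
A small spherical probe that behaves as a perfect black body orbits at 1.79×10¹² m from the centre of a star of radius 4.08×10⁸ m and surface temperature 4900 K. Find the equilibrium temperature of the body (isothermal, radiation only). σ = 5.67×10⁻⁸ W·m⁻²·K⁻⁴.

T ≈ 52.3 K

The star's surface emits σT_*⁴; at distance d the flux is S = σT_*⁴(R_*/d)².
S = 5.67×10⁻⁸·(4900)⁴·(4.08×10⁸/1.79×10¹²)² = 1.698 W/m².
For an isothermal sphere T⁴ = (1−a)S/(4σ) = 7.488×10⁶ K⁴.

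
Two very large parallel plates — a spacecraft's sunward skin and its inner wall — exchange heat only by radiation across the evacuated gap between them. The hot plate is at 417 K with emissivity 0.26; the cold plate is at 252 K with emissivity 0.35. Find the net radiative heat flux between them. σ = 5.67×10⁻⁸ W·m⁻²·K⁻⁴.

q ≈ 261 W/m²

For two infinite grey parallel plates, q = σ(T₁⁴ − T₂⁴)/(1/ε₁ + 1/ε₂ − 1).
T₁⁴ − T₂⁴ = 3.024×10¹⁰ − 4.033×10⁹ = 2.620×10¹⁰ K⁴.
1/ε₁ + 1/ε₂ − 1 = 3.846 + 2.857 − 1 = 5.703.
q = 5.67×10⁻⁸ × 2.620×10¹⁰ / 5.703.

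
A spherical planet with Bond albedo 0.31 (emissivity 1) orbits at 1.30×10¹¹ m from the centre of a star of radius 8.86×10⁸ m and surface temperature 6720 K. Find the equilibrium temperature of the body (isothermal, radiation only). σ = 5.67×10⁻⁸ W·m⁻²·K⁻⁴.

The star's surface emits σT_*⁴; at distance d the flux is S = σT_*⁴(R_*/d)².
S = 5.67×10⁻⁸·(6720)⁴·(8.86×10⁸/1.30×10¹¹)² = 5371 W/m².
For an isothermal sphere T⁴ = (1−a)S/(4σ) = 1.634×10¹⁰ K⁴.

T ≈ 358 K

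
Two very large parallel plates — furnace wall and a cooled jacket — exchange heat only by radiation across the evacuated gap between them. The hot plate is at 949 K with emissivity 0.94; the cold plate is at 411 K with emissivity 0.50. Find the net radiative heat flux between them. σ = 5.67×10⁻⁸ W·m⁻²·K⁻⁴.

For two infinite grey parallel plates, q = σ(T₁⁴ − T₂⁴)/(1/ε₁ + 1/ε₂ − 1).
T₁⁴ − T₂⁴ = 8.111×10¹¹ − 2.853×10¹⁰ = 7.825×10¹¹ K⁴.
1/ε₁ + 1/ε₂ − 1 = 1.064 + 2.000 − 1 = 2.064.
q = 5.67×10⁻⁸ × 7.825×10¹¹ / 2.064.

q ≈ 21500 W/m²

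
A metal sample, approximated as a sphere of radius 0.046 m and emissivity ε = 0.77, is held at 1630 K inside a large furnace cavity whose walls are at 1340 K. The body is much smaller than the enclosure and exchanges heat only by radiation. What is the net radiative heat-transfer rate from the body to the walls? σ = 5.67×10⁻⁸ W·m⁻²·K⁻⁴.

For a small grey body in a large enclosure: P_net = εσA(T_body⁴ − T_wall⁴).
A = 4πr² = 0.02659 m²; T_body⁴ − T_wall⁴ = 7.059×10¹² − 3.224×10¹² = 3.835×10¹² K⁴.
|P_net| = 0.77·5.67×10⁻⁸·0.02659·3.835×10¹².

P_net ≈ 4450 W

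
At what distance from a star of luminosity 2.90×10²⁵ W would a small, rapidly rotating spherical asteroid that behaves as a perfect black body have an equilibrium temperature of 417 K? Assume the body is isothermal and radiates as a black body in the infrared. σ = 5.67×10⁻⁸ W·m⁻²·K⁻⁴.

For an isothermal black-emitting sphere, (1−a)S·πr² = σ·4πr²·T⁴ ⇒ S = 4σT⁴/(1−a).
S = 4·5.67×10⁻⁸·(417)⁴/1.00 = 6858 W/m².
Flux falls as S = L/(4πd²), so d = √(L/(4πS)) = √(2.90×10²⁵/(4π·6858)).

d ≈ 1.83×10¹⁰ m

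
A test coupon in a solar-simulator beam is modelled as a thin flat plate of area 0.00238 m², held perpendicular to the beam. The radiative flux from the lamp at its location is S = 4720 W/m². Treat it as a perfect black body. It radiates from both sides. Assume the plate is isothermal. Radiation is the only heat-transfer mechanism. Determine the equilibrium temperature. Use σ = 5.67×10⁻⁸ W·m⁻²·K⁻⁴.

T ≈ 452 K

At equilibrium, absorbed power = emitted power.
Absorbing cross-section = A = 0.002380 m²; emitting surface = 2A = 0.004760 m² (ratio 2).
S·A_cross = εσ·A_surf·T⁴  ⇒  T⁴ = S/(2σ).
T⁴ = 1.00·4720/(2·5.67×10⁻⁸) = 4.162×10¹⁰ K⁴.
T = (4.162×10¹⁰)^(1/4).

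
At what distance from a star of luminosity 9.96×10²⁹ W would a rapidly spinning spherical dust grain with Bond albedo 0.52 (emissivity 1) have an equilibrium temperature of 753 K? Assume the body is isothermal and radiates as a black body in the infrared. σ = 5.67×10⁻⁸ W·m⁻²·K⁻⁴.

d ≈ 7.22×10¹¹ m

For an isothermal black-emitting sphere, (1−a)S·πr² = σ·4πr²·T⁴ ⇒ S = 4σT⁴/(1−a).
S = 4·5.67×10⁻⁸·(753)⁴/0.480 = 1.519×10⁵ W/m².
Flux falls as S = L/(4πd²), so d = √(L/(4πS)) = √(9.96×10²⁹/(4π·1.519×10⁵)).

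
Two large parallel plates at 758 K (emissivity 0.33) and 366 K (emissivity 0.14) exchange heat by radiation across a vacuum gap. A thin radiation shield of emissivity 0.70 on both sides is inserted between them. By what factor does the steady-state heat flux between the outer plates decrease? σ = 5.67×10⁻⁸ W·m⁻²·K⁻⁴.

Without shield: q₀ = σΔ(T⁴)/(1/ε₁+1/ε₂−1) with denominator 9.173.
With shield the two gaps are in series; the resistances add: (1/ε₁+1/ε_s−1)+(1/ε_s+1/ε₂−1) = 3.459+7.571 = 11.03.
Heat-flux ratio q₀/q = 11.03/9.173.

factor ≈ 1.20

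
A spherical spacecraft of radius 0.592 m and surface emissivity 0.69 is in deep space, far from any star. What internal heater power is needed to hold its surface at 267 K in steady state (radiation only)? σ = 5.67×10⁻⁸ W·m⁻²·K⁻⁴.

P ≈ 876 W

P = εσ·4πr²·T⁴.
4πr² = 4.404 m²; T⁴ = 5.082×10⁹ K⁴.
P = 0.69·5.67×10⁻⁸·4.404·5.082×10⁹.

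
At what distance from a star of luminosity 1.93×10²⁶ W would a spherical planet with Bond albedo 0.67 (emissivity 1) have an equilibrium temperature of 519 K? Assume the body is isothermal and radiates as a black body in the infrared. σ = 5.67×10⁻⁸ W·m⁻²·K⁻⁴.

For an isothermal black-emitting sphere, (1−a)S·πr² = σ·4πr²·T⁴ ⇒ S = 4σT⁴/(1−a).
S = 4·5.67×10⁻⁸·(519)⁴/0.330 = 49870 W/m².
Flux falls as S = L/(4πd²), so d = √(L/(4πS)) = √(1.93×10²⁶/(4π·49870)).

d ≈ 1.75×10¹⁰ m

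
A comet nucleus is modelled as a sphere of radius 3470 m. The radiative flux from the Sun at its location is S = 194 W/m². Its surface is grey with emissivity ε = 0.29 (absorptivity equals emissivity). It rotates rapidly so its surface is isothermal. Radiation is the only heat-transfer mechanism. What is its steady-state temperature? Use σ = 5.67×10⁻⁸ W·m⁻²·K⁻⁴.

T ≈ 171 K

At equilibrium, absorbed power = emitted power.
Absorbing cross-section = πr² = 3.783×10⁷ m²; emitting surface = 4πr² = 1.513×10⁸ m² (ratio 4).
εS·A_cross = εσ·A_surf·T⁴  ⇒  T⁴ = S/(4σ)   (ε cancels).
T⁴ = 194/(4·5.67×10⁻⁸) = 8.554×10⁸ K⁴.
T = (8.554×10⁸)^(1/4).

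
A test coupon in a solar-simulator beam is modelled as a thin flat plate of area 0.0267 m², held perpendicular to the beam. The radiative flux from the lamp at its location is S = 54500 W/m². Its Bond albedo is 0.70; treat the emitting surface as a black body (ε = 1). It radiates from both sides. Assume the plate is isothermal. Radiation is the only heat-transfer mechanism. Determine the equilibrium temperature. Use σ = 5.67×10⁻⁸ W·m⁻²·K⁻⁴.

T ≈ 616 K

At equilibrium, absorbed power = emitted power.
Absorbing cross-section = A = 0.02670 m²; emitting surface = 2A = 0.05340 m² (ratio 2).
(1−a)S·A_cross = εσ·A_surf·T⁴  ⇒  T⁴ = (1−a)S/(2σ).
T⁴ = 0.300·54500/(2·5.67×10⁻⁸) = 1.442×10¹¹ K⁴.
T = (1.442×10¹¹)^(1/4).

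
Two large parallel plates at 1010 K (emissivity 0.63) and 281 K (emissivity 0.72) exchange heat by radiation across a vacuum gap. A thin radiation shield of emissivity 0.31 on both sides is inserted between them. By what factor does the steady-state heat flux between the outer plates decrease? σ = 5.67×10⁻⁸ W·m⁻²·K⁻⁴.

factor ≈ 3.76

Without shield: q₀ = σΔ(T⁴)/(1/ε₁+1/ε₂−1) with denominator 1.976.
With shield the two gaps are in series; the resistances add: (1/ε₁+1/ε_s−1)+(1/ε_s+1/ε₂−1) = 3.813+3.615 = 7.428.
Heat-flux ratio q₀/q = 7.428/1.976.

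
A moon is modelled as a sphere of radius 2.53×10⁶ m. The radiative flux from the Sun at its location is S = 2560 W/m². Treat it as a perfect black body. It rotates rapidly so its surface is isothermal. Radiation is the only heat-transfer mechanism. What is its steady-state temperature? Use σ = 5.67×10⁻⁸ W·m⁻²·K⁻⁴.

At equilibrium, absorbed power = emitted power.
Absorbing cross-section = πr² = 2.011×10¹³ m²; emitting surface = 4πr² = 8.044×10¹³ m² (ratio 4).
S·A_cross = εσ·A_surf·T⁴  ⇒  T⁴ = S/(4σ).
T⁴ = 1.00·2560/(4·5.67×10⁻⁸) = 1.129×10¹⁰ K⁴.
T = (1.129×10¹⁰)^(1/4).

T ≈ 326 K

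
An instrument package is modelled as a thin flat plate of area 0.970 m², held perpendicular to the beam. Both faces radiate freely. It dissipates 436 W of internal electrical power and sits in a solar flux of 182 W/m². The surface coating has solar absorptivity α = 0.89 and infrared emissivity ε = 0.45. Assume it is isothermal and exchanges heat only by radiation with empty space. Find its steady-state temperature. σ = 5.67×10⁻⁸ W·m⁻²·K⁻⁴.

At steady state, absorbed solar power + internal power = radiated power.
Absorbed: α·S·A_cross = 0.89·182·0.9700 = 157.1 W (cross-section A).
Total input = 157.1 + 436 = 593.1 W.
Radiated: εσ·A_surf·T⁴ with A_surf = 2A = 1.940 m².
T⁴ = 593.1/(0.45·5.67×10⁻⁸·1.940) = 1.198×10¹⁰ K⁴.

T ≈ 331 K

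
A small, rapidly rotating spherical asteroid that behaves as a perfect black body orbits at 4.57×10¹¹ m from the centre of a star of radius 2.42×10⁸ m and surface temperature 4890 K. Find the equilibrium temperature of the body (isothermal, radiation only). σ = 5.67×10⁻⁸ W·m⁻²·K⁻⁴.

The star's surface emits σT_*⁴; at distance d the flux is S = σT_*⁴(R_*/d)².
S = 5.67×10⁻⁸·(4890)⁴·(2.42×10⁸/4.57×10¹¹)² = 9.091 W/m².
For an isothermal sphere T⁴ = (1−a)S/(4σ) = 4.008×10⁷ K⁴.

T ≈ 79.6 K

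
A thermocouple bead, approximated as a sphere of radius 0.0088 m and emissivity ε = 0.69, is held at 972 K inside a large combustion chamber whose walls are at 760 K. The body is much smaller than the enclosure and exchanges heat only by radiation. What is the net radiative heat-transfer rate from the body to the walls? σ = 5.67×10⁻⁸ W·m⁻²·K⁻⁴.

For a small grey body in a large enclosure: P_net = εσA(T_body⁴ − T_wall⁴).
A = 4πr² = 9.731×10⁻⁴ m²; T_body⁴ − T_wall⁴ = 8.926×10¹¹ − 3.336×10¹¹ = 5.590×10¹¹ K⁴.
|P_net| = 0.69·5.67×10⁻⁸·9.731×10⁻⁴·5.590×10¹¹.

P_net ≈ 21.3 W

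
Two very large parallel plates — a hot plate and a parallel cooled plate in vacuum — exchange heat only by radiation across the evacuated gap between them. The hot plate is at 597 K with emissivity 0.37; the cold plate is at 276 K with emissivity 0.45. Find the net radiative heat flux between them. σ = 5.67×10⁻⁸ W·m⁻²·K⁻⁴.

q ≈ 1750 W/m²

For two infinite grey parallel plates, q = σ(T₁⁴ − T₂⁴)/(1/ε₁ + 1/ε₂ − 1).
T₁⁴ − T₂⁴ = 1.270×10¹¹ − 5.803×10⁹ = 1.212×10¹¹ K⁴.
1/ε₁ + 1/ε₂ − 1 = 2.703 + 2.222 − 1 = 3.925.
q = 5.67×10⁻⁸ × 1.212×10¹¹ / 3.925.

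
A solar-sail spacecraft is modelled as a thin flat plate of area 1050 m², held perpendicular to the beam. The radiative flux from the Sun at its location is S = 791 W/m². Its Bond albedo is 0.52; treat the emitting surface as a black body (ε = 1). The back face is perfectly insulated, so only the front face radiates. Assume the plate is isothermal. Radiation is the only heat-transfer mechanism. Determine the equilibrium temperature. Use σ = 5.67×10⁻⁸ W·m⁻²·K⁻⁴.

At equilibrium, absorbed power = emitted power.
Absorbing cross-section = A = 1050 m²; emitting surface = A = 1050 m² (ratio 1).
(1−a)S·A_cross = εσ·A_surf·T⁴  ⇒  T⁴ = (1−a)S/(1σ).
T⁴ = 0.480·791/(1·5.67×10⁻⁸) = 6.696×10⁹ K⁴.
T = (6.696×10⁹)^(1/4).

T ≈ 286 K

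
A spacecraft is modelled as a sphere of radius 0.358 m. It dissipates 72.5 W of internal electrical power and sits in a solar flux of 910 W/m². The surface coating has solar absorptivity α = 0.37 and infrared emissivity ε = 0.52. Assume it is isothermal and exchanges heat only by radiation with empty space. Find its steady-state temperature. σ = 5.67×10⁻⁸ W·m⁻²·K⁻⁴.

At steady state, absorbed solar power + internal power = radiated power.
Absorbed: α·S·A_cross = 0.37·910·0.4026 = 135.6 W (cross-section πr²).
Total input = 135.6 + 72.5 = 208.1 W.
Radiated: εσ·A_surf·T⁴ with A_surf = 4πr² = 1.611 m².
T⁴ = 208.1/(0.52·5.67×10⁻⁸·1.611) = 4.382×10⁹ K⁴.

T ≈ 257 K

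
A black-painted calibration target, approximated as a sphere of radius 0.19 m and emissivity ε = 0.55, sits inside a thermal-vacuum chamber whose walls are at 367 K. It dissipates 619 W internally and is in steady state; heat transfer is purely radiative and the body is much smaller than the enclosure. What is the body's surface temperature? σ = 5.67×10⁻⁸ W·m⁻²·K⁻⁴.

T ≈ 499 K

For a small grey body in a large enclosure, net radiated power = εσA(T⁴ − T_w⁴).
Steady state: P = εσA(T⁴ − T_w⁴) with A = 4πr² = 0.4536 m².
T⁴ = P/(εσA) + T_w⁴ = 619/(0.55·5.67×10⁻⁸·0.4536) + (367)⁴
    = 4.376×10¹⁰ + 1.814×10¹⁰ = 6.190×10¹⁰ K⁴.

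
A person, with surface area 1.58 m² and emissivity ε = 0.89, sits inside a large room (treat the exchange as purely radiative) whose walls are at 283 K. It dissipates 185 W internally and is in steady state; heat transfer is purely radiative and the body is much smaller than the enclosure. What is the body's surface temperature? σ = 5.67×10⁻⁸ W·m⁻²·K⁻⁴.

For a small grey body in a large enclosure, net radiated power = εσA(T⁴ − T_w⁴).
Steady state: P = εσA(T⁴ − T_w⁴) with A = 1.58 m².
T⁴ = P/(εσA) + T_w⁴ = 185/(0.89·5.67×10⁻⁸·1.580) + (283)⁴
    = 2.320×10⁹ + 6.414×10⁹ = 8.735×10⁹ K⁴.

T ≈ 306 K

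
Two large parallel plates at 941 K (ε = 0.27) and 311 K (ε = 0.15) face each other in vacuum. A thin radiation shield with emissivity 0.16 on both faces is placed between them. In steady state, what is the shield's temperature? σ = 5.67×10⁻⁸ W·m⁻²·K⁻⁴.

T_s ≈ 820 K

In steady state the net flux on the hot side equals that on the cold side.
σ(T₁⁴−T_s⁴)/D₁ = σ(T_s⁴−T₂⁴)/D₂, with D₁ = 1/ε₁+1/ε_s−1 = 8.954, D₂ = 1/ε_s+1/ε₂−1 = 11.92.
Solve for T_s⁴: T_s⁴ = (D₂·T₁⁴ + D₁·T₂⁴)/(D₁+D₂) = 4.517×10¹¹ K⁴.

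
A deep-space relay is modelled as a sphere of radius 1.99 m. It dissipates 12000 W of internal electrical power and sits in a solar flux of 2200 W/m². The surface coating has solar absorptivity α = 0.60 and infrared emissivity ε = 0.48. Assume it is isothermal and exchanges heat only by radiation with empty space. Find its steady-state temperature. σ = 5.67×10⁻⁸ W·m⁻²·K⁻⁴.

At steady state, absorbed solar power + internal power = radiated power.
Absorbed: α·S·A_cross = 0.60·2200·12.44 = 16420 W (cross-section πr²).
Total input = 16420 + 12000 = 28420 W.
Radiated: εσ·A_surf·T⁴ with A_surf = 4πr² = 49.76 m².
T⁴ = 28420/(0.48·5.67×10⁻⁸·49.76) = 2.099×10¹⁰ K⁴.

T ≈ 381 K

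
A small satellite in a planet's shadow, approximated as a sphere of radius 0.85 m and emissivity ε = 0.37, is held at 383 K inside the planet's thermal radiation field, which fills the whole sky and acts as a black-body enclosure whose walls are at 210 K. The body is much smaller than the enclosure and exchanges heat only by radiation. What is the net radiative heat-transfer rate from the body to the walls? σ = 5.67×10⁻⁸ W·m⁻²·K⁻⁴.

For a small grey body in a large enclosure: P_net = εσA(T_body⁴ − T_wall⁴).
A = 4πr² = 9.079 m²; T_body⁴ − T_wall⁴ = 2.152×10¹⁰ − 1.945×10⁹ = 1.957×10¹⁰ K⁴.
|P_net| = 0.37·5.67×10⁻⁸·9.079·1.957×10¹⁰.

P_net ≈ 3730 W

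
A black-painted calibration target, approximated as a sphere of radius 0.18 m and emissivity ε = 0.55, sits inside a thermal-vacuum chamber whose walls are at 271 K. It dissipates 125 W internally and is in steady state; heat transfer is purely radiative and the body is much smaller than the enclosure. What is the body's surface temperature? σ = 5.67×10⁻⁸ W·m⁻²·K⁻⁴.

T ≈ 351 K

For a small grey body in a large enclosure, net radiated power = εσA(T⁴ − T_w⁴).
Steady state: P = εσA(T⁴ − T_w⁴) with A = 4πr² = 0.4072 m².
T⁴ = P/(εσA) + T_w⁴ = 125/(0.55·5.67×10⁻⁸·0.4072) + (271)⁴
    = 9.845×10⁹ + 5.394×10⁹ = 1.524×10¹⁰ K⁴.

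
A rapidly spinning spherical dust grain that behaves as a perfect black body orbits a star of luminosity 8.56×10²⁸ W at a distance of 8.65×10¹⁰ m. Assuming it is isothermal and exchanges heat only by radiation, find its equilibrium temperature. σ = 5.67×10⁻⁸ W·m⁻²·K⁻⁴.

T ≈ 1420 K

First find the stellar flux at distance d: S = L/(4πd²) = 8.56×10²⁸/(4π·(8.65×10¹⁰)²) = 9.104×10⁵ W/m².
For an isothermal sphere, absorbed (1−a)S·πr² = emitted σ·4πr²·T⁴, so T⁴ = (1−a)S/(4σ).
T⁴ = 1.00·9.104×10⁵/(4·5.67×10⁻⁸) = 4.014×10¹² K⁴.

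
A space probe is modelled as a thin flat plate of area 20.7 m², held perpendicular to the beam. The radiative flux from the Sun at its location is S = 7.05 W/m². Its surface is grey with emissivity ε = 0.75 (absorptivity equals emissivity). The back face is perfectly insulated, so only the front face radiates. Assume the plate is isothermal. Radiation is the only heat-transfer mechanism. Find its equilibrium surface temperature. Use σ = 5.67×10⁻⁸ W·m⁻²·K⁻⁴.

At equilibrium, absorbed power = emitted power.
Absorbing cross-section = A = 20.70 m²; emitting surface = A = 20.70 m² (ratio 1).
εS·A_cross = εσ·A_surf·T⁴  ⇒  T⁴ = S/(1σ)   (ε cancels).
T⁴ = 7.05/(1·5.67×10⁻⁸) = 1.243×10⁸ K⁴.
T = (1.243×10⁸)^(1/4).

T ≈ 106 K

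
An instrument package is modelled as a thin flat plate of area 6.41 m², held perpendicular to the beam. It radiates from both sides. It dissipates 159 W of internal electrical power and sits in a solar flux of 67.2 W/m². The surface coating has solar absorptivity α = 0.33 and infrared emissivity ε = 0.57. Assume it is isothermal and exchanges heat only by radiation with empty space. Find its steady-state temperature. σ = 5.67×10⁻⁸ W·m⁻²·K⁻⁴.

T ≈ 164 K

At steady state, absorbed solar power + internal power = radiated power.
Absorbed: α·S·A_cross = 0.33·67.2·6.410 = 142.1 W (cross-section A).
Total input = 142.1 + 159 = 301.1 W.
Radiated: εσ·A_surf·T⁴ with A_surf = 2A = 12.82 m².
T⁴ = 301.1/(0.57·5.67×10⁻⁸·12.82) = 7.268×10⁸ K⁴.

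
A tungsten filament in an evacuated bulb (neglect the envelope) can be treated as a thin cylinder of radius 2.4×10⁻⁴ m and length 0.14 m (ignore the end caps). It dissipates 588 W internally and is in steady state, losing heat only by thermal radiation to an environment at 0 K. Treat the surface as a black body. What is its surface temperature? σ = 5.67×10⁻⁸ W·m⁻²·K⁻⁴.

Steady state: internal power = radiated power, P = εσA T⁴.
Radiating area A = 2πrL = 2.111×10⁻⁴ m².
T⁴ = P/(εσA) = 588/(1.0·5.67×10⁻⁸·2.111×10⁻⁴) = 4.912×10¹³ K⁴.
T = (4.912×10¹³)^(1/4).

T ≈ 2650 K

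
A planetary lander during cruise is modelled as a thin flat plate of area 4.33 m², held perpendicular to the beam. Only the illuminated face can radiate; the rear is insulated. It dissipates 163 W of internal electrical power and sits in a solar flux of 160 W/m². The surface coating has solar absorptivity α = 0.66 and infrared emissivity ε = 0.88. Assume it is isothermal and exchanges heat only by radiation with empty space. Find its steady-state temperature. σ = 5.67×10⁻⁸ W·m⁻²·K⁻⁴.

At steady state, absorbed solar power + internal power = radiated power.
Absorbed: α·S·A_cross = 0.66·160·4.330 = 457.2 W (cross-section A).
Total input = 457.2 + 163 = 620.2 W.
Radiated: εσ·A_surf·T⁴ with A_surf = A = 4.330 m².
T⁴ = 620.2/(0.88·5.67×10⁻⁸·4.330) = 2.871×10⁹ K⁴.

T ≈ 231 K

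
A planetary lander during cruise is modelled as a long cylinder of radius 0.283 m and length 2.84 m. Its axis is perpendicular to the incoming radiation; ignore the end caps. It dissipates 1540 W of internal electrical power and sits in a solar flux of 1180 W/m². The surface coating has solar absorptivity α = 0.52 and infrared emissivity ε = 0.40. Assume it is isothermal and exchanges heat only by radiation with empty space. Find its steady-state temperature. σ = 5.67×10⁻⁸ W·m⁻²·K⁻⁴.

At steady state, absorbed solar power + internal power = radiated power.
Absorbed: α·S·A_cross = 0.52·1180·1.607 = 986.3 W (cross-section 2rL).
Total input = 986.3 + 1540 = 2526 W.
Radiated: εσ·A_surf·T⁴ with A_surf = 2πrL = 5.050 m².
T⁴ = 2526/(0.40·5.67×10⁻⁸·5.050) = 2.206×10¹⁰ K⁴.

T ≈ 385 K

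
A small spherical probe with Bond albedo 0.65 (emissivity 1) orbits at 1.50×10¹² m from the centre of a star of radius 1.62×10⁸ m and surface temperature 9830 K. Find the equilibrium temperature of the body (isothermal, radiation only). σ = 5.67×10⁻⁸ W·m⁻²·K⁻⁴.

T ≈ 55.6 K

The star's surface emits σT_*⁴; at distance d the flux is S = σT_*⁴(R_*/d)².
S = 5.67×10⁻⁸·(9830)⁴·(1.62×10⁸/1.50×10¹²)² = 6.175 W/m².
For an isothermal sphere T⁴ = (1−a)S/(4σ) = 9.529×10⁶ K⁴.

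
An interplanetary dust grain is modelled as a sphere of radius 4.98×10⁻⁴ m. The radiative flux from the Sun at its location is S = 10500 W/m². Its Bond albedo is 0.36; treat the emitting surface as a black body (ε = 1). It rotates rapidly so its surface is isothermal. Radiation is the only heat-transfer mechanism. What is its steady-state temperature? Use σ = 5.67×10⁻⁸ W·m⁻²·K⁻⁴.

T ≈ 415 K

At equilibrium, absorbed power = emitted power.
Absorbing cross-section = πr² = 7.791×10⁻⁷ m²; emitting surface = 4πr² = 3.117×10⁻⁶ m² (ratio 4).
(1−a)S·A_cross = εσ·A_surf·T⁴  ⇒  T⁴ = (1−a)S/(4σ).
T⁴ = 0.640·10500/(4·5.67×10⁻⁸) = 2.963×10¹⁰ K⁴.
T = (2.963×10¹⁰)^(1/4).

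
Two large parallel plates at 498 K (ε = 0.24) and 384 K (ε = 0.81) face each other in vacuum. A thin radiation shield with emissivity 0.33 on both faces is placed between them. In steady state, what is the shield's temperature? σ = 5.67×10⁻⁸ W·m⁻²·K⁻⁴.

T_s ≈ 434 K

In steady state the net flux on the hot side equals that on the cold side.
σ(T₁⁴−T_s⁴)/D₁ = σ(T_s⁴−T₂⁴)/D₂, with D₁ = 1/ε₁+1/ε_s−1 = 6.197, D₂ = 1/ε_s+1/ε₂−1 = 3.265.
Solve for T_s⁴: T_s⁴ = (D₂·T₁⁴ + D₁·T₂⁴)/(D₁+D₂) = 3.546×10¹⁰ K⁴.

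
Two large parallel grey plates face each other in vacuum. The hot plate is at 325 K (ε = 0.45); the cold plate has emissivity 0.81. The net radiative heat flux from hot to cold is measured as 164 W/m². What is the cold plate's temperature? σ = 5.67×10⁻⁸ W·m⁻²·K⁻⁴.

q = σ(T₁⁴ − T₂⁴)/(1/ε₁ + 1/ε₂ − 1); denominator = 2.457.
T₂⁴ = T₁⁴ − q·(1/ε₁+1/ε₂−1)/σ = 1.116×10¹⁰ − 164·2.457/5.67×10⁻⁸
    = 4.051×10⁹ K⁴.

T₂ ≈ 252 K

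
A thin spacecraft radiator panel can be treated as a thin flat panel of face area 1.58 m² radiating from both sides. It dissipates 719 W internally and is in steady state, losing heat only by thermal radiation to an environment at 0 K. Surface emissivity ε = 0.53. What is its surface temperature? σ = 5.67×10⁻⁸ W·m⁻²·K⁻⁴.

Steady state: internal power = radiated power, P = εσA T⁴.
Radiating area A = 2·1.58 = 3.160 m².
T⁴ = P/(εσA) = 719/(0.53·5.67×10⁻⁸·3.160) = 7.572×10⁹ K⁴.
T = (7.572×10⁹)^(1/4).

T ≈ 295 K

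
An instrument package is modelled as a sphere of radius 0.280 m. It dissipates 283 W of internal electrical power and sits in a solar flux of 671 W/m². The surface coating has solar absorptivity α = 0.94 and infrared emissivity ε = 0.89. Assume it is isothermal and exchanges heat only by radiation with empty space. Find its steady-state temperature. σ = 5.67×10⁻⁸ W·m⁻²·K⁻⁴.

T ≈ 306 K

At steady state, absorbed solar power + internal power = radiated power.
Absorbed: α·S·A_cross = 0.94·671·0.2463 = 155.4 W (cross-section πr²).
Total input = 155.4 + 283 = 438.4 W.
Radiated: εσ·A_surf·T⁴ with A_surf = 4πr² = 0.9852 m².
T⁴ = 438.4/(0.89·5.67×10⁻⁸·0.9852) = 8.817×10⁹ K⁴.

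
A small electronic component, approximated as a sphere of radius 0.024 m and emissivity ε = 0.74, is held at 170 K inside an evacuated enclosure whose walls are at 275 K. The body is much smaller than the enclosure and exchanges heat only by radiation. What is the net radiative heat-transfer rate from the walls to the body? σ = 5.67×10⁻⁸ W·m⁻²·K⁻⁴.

P_net ≈ 1.48 W

For a small grey body in a large enclosure: P_net = εσA(T_body⁴ − T_wall⁴).
A = 4πr² = 0.007238 m²; T_body⁴ − T_wall⁴ = 8.352×10⁸ − 5.719×10⁹ = -4.884×10⁹ K⁴.
|P_net| = 0.74·5.67×10⁻⁸·0.007238·4.884×10⁹.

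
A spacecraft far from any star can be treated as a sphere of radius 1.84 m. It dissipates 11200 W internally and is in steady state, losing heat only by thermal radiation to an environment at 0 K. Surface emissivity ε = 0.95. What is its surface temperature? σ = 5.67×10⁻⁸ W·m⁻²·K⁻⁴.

Steady state: internal power = radiated power, P = εσA T⁴.
Radiating area A = 4πr² = 42.54 m².
T⁴ = P/(εσA) = 11200/(0.95·5.67×10⁻⁸·42.54) = 4.887×10⁹ K⁴.
T = (4.887×10⁹)^(1/4).

T ≈ 264 K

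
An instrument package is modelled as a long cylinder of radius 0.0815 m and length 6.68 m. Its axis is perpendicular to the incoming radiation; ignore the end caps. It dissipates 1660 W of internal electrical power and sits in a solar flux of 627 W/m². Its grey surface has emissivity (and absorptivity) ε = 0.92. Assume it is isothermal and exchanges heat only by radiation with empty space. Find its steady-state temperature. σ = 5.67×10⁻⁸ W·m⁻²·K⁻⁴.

T ≈ 337 K

At steady state, absorbed solar power + internal power = radiated power.
Absorbed: α·S·A_cross = 0.92·627·1.089 = 628.1 W (cross-section 2rL).
Total input = 628.1 + 1660 = 2288 W.
Radiated: εσ·A_surf·T⁴ with A_surf = 2πrL = 3.421 m².
T⁴ = 2288/(0.92·5.67×10⁻⁸·3.421) = 1.282×10¹⁰ K⁴.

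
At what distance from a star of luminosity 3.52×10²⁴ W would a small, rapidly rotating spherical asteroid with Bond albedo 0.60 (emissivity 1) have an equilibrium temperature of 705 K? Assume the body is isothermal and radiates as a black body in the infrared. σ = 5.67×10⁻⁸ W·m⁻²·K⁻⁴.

d ≈ 1.41×10⁹ m

For an isothermal black-emitting sphere, (1−a)S·πr² = σ·4πr²·T⁴ ⇒ S = 4σT⁴/(1−a).
S = 4·5.67×10⁻⁸·(705)⁴/0.400 = 1.401×10⁵ W/m².
Flux falls as S = L/(4πd²), so d = √(L/(4πS)) = √(3.52×10²⁴/(4π·1.401×10⁵)).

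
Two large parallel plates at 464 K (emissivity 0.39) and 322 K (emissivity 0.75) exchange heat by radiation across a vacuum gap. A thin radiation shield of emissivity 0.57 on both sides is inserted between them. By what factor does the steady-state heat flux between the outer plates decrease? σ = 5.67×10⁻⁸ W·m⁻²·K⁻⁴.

Without shield: q₀ = σΔ(T⁴)/(1/ε₁+1/ε₂−1) with denominator 2.897.
With shield the two gaps are in series; the resistances add: (1/ε₁+1/ε_s−1)+(1/ε_s+1/ε₂−1) = 3.318+2.088 = 5.406.
Heat-flux ratio q₀/q = 5.406/2.897.

factor ≈ 1.87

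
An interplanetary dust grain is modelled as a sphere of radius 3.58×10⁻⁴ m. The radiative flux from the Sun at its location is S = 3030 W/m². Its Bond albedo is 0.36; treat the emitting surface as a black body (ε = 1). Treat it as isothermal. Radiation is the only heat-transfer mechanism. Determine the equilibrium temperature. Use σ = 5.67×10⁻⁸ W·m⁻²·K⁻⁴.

At equilibrium, absorbed power = emitted power.
Absorbing cross-section = πr² = 4.026×10⁻⁷ m²; emitting surface = 4πr² = 1.611×10⁻⁶ m² (ratio 4).
(1−a)S·A_cross = εσ·A_surf·T⁴  ⇒  T⁴ = (1−a)S/(4σ).
T⁴ = 0.640·3030/(4·5.67×10⁻⁸) = 8.550×10⁹ K⁴.
T = (8.550×10⁹)^(1/4).

T ≈ 304 K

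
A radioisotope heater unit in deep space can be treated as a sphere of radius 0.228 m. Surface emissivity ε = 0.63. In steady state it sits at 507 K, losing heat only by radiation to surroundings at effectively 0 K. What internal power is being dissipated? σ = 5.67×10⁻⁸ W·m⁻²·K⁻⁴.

Steady state: P = εσA T⁴.
A = 4πr² = 0.6533 m²; T⁴ = (507)⁴ = 6.607×10¹⁰ K⁴.
P = 0.63 × 5.67×10⁻⁸ × 0.6533 × 6.607×10¹⁰.

P ≈ 1540 W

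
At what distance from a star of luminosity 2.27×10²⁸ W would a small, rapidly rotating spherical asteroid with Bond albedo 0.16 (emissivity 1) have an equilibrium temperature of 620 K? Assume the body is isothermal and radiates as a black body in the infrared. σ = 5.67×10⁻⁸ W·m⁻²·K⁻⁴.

d ≈ 2.13×10¹¹ m

For an isothermal black-emitting sphere, (1−a)S·πr² = σ·4πr²·T⁴ ⇒ S = 4σT⁴/(1−a).
S = 4·5.67×10⁻⁸·(620)⁴/0.840 = 39900 W/m².
Flux falls as S = L/(4πd²), so d = √(L/(4πS)) = √(2.27×10²⁸/(4π·39900)).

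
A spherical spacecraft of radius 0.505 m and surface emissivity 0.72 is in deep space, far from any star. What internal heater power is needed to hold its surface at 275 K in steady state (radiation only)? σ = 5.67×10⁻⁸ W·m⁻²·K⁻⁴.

P = εσ·4πr²·T⁴.
4πr² = 3.205 m²; T⁴ = 5.719×10⁹ K⁴.
P = 0.72·5.67×10⁻⁸·3.205·5.719×10⁹.

P ≈ 748 W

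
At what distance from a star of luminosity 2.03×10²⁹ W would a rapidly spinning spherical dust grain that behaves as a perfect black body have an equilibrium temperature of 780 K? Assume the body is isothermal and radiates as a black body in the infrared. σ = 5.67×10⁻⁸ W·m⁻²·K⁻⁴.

For an isothermal black-emitting sphere, (1−a)S·πr² = σ·4πr²·T⁴ ⇒ S = 4σT⁴/(1−a).
S = 4·5.67×10⁻⁸·(780)⁴/1.00 = 83950 W/m².
Flux falls as S = L/(4πd²), so d = √(L/(4πS)) = √(2.03×10²⁹/(4π·83950)).

d ≈ 4.39×10¹¹ m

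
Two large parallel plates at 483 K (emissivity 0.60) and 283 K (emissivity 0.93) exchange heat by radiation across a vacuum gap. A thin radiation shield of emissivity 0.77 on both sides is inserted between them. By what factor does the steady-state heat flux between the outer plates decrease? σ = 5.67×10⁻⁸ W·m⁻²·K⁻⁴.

factor ≈ 1.92

Without shield: q₀ = σΔ(T⁴)/(1/ε₁+1/ε₂−1) with denominator 1.742.
With shield the two gaps are in series; the resistances add: (1/ε₁+1/ε_s−1)+(1/ε_s+1/ε₂−1) = 1.965+1.374 = 3.339.
Heat-flux ratio q₀/q = 3.339/1.742.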